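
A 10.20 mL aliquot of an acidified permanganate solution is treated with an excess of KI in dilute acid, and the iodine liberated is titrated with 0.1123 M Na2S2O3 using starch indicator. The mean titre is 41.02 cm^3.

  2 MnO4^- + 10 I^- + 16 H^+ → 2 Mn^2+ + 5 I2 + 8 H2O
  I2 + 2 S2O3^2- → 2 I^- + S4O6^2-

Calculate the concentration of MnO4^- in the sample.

n(S2O3^2-) = 0.04102 × 0.1123 = 4.607 × 10^-3 mol
n(I2) = n(S2O3^2-)/2 = 2.303 × 10^-3 mol
From the 2:5 ratio, n(MnO4^-) in the aliquot = 2/5 × 2.303 × 10^-3 = 9.213 × 10^-4 mol
[MnO4^-] = 9.213 × 10^-4 / 0.01020 = 0.09032 mol/L

0.09032 M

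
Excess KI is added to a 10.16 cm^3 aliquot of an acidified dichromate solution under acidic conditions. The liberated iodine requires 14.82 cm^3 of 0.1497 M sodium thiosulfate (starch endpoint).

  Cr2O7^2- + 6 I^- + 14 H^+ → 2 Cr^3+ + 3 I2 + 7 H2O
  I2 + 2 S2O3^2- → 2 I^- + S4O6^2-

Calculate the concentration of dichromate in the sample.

0.03639 M

n(S2O3^2-) = 0.01482 × 0.1497 = 2.219 × 10^-3 mol
n(I2) = n(S2O3^2-)/2 = 1.109 × 10^-3 mol
From the 1:3 ratio, n(Cr2O7^2-) in the aliquot = 1/3 × 1.109 × 10^-3 = 3.698 × 10^-4 mol
[Cr2O7^2-] = 3.698 × 10^-4 / 0.01016 = 0.03639 mol/L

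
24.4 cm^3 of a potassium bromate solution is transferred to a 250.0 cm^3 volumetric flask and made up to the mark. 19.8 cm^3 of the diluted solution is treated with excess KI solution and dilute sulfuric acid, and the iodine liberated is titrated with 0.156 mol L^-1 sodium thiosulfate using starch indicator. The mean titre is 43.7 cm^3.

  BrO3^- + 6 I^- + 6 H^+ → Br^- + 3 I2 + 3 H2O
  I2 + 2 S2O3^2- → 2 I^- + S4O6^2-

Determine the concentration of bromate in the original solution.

n(S2O3^2-) = 0.0437 × 0.156 = 6.82 × 10^-3 mol
n(I2) = n(S2O3^2-)/2 = 3.41 × 10^-3 mol
From the 1:3 ratio, n(BrO3^-) in the aliquot = 1/3 × 3.41 × 10^-3 = 1.14 × 10^-3 mol
[BrO3^-]_dilute = 1.14 × 10^-3 / 0.0198 = 0.0574 mol/L
[BrO3^-]_original = 0.0574 × 250.0/24.4 = 0.588 mol/L

0.588 mol/L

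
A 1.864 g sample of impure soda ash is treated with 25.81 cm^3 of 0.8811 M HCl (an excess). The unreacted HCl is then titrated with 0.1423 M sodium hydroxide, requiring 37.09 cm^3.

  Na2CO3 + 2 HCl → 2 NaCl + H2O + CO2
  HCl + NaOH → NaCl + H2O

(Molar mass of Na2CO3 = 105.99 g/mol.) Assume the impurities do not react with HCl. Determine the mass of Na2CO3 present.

0.9255 g

n(HCl) added = 0.02581 × 0.8811 = 0.02274 mol
n(NaOH) used in back-titration = 0.03709 × 0.1423 = 5.278 × 10^-3 mol
n(HCl) left over = 5.278 × 10^-3 mol (1:1 ratio)
n(HCl) consumed by analyte = 0.02274 − 5.278 × 10^-3 = 0.01746 mol
From the 1:2 ratio, n(Na2CO3) = 1/2 × 0.01746 = 8.732 × 10^-3 mol
mass of Na2CO3 = 8.732 × 10^-3 × 105.99 = 0.9255 g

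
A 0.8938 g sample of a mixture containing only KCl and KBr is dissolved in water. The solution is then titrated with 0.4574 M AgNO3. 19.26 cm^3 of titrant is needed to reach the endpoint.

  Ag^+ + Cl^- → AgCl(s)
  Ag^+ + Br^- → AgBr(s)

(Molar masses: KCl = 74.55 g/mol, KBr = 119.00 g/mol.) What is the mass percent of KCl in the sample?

n(AgNO3) = 0.01926 × 0.4574 = 8.810 × 10^-3 mol
Let x = n(KCl), y = n(KBr).
Titrant: 1x + 1y = 8.810 × 10^-3;  mass: 74.55x + 119.00y = 0.8938
Solving, x = 3.477 × 10^-3 mol, y = 5.333 × 10^-3 mol
mass of KCl = 3.477 × 10^-3 × 74.55 = 0.2592 g
% KCl = 0.2592 / 0.8938 × 100 = 29.00 %

29.00 %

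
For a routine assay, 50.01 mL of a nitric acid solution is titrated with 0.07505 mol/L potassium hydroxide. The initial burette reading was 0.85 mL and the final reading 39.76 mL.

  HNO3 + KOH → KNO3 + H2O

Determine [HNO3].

0.05839 mol/L

n(KOH) = 0.03891 L × 0.07505 mol/L = 2.920 × 10^-3 mol
n(HNO3) = 2.920 × 10^-3 mol (1:1 mole ratio)
[HNO3] = 2.920 × 10^-3 mol / 0.05001 L = 0.05839 mol/L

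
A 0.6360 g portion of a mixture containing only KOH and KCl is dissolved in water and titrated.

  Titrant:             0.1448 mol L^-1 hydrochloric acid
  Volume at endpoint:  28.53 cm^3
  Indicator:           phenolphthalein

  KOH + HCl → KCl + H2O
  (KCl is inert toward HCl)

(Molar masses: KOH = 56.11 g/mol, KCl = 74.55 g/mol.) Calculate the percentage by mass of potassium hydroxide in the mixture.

36.45 %

n(HCl) = 0.02853 × 0.1448 = 4.131 × 10^-3 mol
Let x = n(KOH), y = n(KCl).
Titrant: 1x = 4.131 × 10^-3;  mass: 56.11x + 74.55y = 0.6360
Solving, x = 4.131 × 10^-3 mol, y = 5.422 × 10^-3 mol
mass of KOH = 4.131 × 10^-3 × 56.11 = 0.2318 g
% KOH = 0.2318 / 0.6360 × 100 = 36.45 %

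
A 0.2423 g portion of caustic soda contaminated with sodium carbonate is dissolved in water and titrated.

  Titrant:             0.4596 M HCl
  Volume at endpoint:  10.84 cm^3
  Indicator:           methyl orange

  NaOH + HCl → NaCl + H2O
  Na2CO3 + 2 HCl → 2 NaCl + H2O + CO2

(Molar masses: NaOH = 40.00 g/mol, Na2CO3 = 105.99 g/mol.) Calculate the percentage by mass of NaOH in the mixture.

n(HCl) = 0.01084 × 0.4596 = 4.982 × 10^-3 mol
Let x = n(NaOH), y = n(Na2CO3).
Titrant: 1x + 2y = 4.982 × 10^-3;  mass: 40.00x + 105.99y = 0.2423
Solving, x = 1.672 × 10^-3 mol, y = 1.655 × 10^-3 mol
mass of NaOH = 1.672 × 10^-3 × 40.00 = 0.06687 g
% NaOH = 0.06687 / 0.2423 × 100 = 27.60 %

27.60 %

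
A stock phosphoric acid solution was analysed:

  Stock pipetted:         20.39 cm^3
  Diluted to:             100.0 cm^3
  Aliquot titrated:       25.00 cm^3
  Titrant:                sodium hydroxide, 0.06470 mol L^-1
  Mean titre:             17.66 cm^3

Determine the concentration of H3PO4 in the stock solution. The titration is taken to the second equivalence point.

H3PO4 + 2 NaOH → Na2HPO4 + 2 H2O
n(NaOH) = 0.01766 × 0.06470 = 1.143 × 10^-3 mol
From the 1:2 ratio, n(H3PO4) in the aliquot = 1/2 × 1.143 × 10^-3 = 5.713 × 10^-4 mol
[H3PO4]_dilute = 5.713 × 10^-4 / 0.02500 = 0.02285 mol/L
Dilution factor = 100.0 / 20.39 = 4.904
[H3PO4]_stock = 0.02285 × 4.904 = 0.1121 mol/L

0.1121 mol/L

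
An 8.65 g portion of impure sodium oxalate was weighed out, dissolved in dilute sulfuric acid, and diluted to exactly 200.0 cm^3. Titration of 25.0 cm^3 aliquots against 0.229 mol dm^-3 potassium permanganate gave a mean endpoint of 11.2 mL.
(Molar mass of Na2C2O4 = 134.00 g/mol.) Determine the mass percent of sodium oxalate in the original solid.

2 MnO4^- + 5 C2O4^2- + 16 H^+ → 2 Mn^2+ + 10 CO2 + 8 H2O
n(KMnO4) per titration = 0.0112 × 0.229 = 2.56 × 10^-3 mol
From the 5:2 ratio, n(Na2C2O4) in each aliquot = 5/2 × 2.56 × 10^-3 = 6.41 × 10^-3 mol
n(Na2C2O4) in the whole flask = 6.41 × 10^-3 × 200.0/25.0 = 0.0513 mol
mass of Na2C2O4 = 0.0513 × 134.00 = 6.87 g
% Na2C2O4 = 6.87 / 8.65 × 100 = 79.5 %

79.5 %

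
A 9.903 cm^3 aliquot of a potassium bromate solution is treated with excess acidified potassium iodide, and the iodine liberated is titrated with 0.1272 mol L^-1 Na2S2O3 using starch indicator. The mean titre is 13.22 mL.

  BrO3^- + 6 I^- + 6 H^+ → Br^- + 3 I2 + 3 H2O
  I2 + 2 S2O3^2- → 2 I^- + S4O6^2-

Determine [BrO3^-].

0.02830 mol/L

n(S2O3^2-) = 0.01322 × 0.1272 = 1.682 × 10^-3 mol
n(I2) = n(S2O3^2-)/2 = 8.408 × 10^-4 mol
From the 1:3 ratio, n(BrO3^-) in the aliquot = 1/3 × 8.408 × 10^-4 = 2.803 × 10^-4 mol
[BrO3^-] = 2.803 × 10^-4 / 0.009903 = 0.02830 mol/L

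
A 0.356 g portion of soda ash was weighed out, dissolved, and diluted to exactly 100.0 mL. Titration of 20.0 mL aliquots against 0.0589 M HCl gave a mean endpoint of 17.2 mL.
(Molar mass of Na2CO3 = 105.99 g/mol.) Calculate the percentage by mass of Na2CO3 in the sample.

75.4 %

Na2CO3 + 2 HCl → 2 NaCl + H2O + CO2
n(HCl) per titration = 0.0172 × 0.0589 = 1.01 × 10^-3 mol
From the 1:2 ratio, n(Na2CO3) in each aliquot = 1/2 × 1.01 × 10^-3 = 5.07 × 10^-4 mol
n(Na2CO3) in the whole flask = 5.07 × 10^-4 × 100.0/20.0 = 2.53 × 10^-3 mol
mass of Na2CO3 = 2.53 × 10^-3 × 105.99 = 0.268 g
% Na2CO3 = 0.268 / 0.356 × 100 = 75.4 %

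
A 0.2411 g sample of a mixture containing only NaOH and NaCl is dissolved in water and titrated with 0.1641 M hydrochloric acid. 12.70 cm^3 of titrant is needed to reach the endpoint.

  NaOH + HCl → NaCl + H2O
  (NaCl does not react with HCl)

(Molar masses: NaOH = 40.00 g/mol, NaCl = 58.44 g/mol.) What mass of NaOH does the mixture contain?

n(HCl) = 0.01270 × 0.1641 = 2.084 × 10^-3 mol
Let x = n(NaOH), y = n(NaCl).
Titrant: 1x = 2.084 × 10^-3;  mass: 40.00x + 58.44y = 0.2411
Solving, x = 2.084 × 10^-3 mol, y = 2.699 × 10^-3 mol
mass of NaOH = 2.084 × 10^-3 × 40.00 = 0.08336 g

0.08336 g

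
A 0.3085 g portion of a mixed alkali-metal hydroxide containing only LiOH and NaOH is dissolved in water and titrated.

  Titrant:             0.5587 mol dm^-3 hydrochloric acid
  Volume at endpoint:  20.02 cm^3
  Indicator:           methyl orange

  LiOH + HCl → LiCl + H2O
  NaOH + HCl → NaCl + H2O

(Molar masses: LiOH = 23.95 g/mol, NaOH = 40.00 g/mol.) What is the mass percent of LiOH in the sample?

67.19 %

n(HCl) = 0.02002 × 0.5587 = 0.01119 mol
Let x = n(LiOH), y = n(NaOH).
Titrant: 1x + 1y = 0.01119;  mass: 23.95x + 40.00y = 0.3085
Solving, x = 8.655 × 10^-3 mol, y = 2.531 × 10^-3 mol
mass of LiOH = 8.655 × 10^-3 × 23.95 = 0.2073 g
% LiOH = 0.2073 / 0.3085 × 100 = 67.19 %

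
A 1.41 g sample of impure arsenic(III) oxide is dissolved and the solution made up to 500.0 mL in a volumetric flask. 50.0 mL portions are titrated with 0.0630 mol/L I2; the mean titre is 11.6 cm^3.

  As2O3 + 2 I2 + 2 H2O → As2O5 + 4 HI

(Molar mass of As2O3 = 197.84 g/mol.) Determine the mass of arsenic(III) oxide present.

0.723 g

n(I2) per titration = 0.0116 × 0.0630 = 7.31 × 10^-4 mol
From the 1:2 ratio, n(As2O3) in each aliquot = 1/2 × 7.31 × 10^-4 = 3.65 × 10^-4 mol
n(As2O3) in the whole flask = 3.65 × 10^-4 × 500.0/50.0 = 3.65 × 10^-3 mol
mass of As2O3 = 3.65 × 10^-3 × 197.84 = 0.723 g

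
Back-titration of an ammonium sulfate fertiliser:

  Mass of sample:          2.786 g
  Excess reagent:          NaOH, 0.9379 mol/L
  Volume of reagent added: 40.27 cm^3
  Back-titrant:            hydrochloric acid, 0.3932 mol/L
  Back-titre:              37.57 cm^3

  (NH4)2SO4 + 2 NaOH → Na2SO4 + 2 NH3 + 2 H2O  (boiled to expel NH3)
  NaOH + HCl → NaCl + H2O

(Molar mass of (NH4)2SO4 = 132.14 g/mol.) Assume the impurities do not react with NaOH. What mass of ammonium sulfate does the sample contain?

1.519 g

n(NaOH) added = 0.04027 × 0.9379 = 0.03777 mol
n(HCl) used in back-titration = 0.03757 × 0.3932 = 0.01477 mol
n(NaOH) left over = 0.01477 mol (1:1 ratio)
n(NaOH) consumed by analyte = 0.03777 − 0.01477 = 0.02300 mol
From the 1:2 ratio, n((NH4)2SO4) = 1/2 × 0.02300 = 0.01150 mol
mass of (NH4)2SO4 = 0.01150 × 132.14 = 1.519 g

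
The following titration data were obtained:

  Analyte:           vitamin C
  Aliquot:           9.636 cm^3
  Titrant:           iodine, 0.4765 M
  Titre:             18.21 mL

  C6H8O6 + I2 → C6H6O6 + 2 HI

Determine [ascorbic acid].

n(I2) = 0.01821 L × 0.4765 mol/L = 8.677 × 10^-3 mol
n(C6H8O6) = 8.677 × 10^-3 mol (1:1 mole ratio)
[C6H8O6] = 8.677 × 10^-3 mol / 0.009636 L = 0.9005 mol/L

0.9005 M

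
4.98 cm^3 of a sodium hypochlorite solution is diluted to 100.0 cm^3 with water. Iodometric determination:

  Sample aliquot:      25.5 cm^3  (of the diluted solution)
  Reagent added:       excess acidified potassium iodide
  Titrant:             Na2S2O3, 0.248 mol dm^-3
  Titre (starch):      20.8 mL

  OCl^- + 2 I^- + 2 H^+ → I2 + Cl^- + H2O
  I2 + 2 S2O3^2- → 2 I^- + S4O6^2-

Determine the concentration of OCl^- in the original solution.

2.03 mol/L

n(S2O3^2-) = 0.0208 × 0.248 = 5.16 × 10^-3 mol
n(I2) = n(S2O3^2-)/2 = 2.58 × 10^-3 mol
n(OCl^-) in the aliquot = 2.58 × 10^-3 mol (1:1 ratio)
[OCl^-]_dilute = 2.58 × 10^-3 / 0.0255 = 0.101 mol/L
[OCl^-]_original = 0.101 × 100.0/4.98 = 2.03 mol/L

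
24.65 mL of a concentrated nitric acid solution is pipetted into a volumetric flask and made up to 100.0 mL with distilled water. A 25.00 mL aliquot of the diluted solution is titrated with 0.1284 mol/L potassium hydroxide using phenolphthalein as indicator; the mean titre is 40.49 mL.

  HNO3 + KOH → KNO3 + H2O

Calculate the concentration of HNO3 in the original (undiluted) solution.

n(KOH) = 0.04049 × 0.1284 = 5.199 × 10^-3 mol
n(HNO3) in the aliquot = 5.199 × 10^-3 mol (1:1 ratio)
[HNO3]_dilute = 5.199 × 10^-3 / 0.02500 = 0.2080 mol/L
Dilution factor = 100.0 / 24.65 = 4.057
[HNO3]_stock = 0.2080 × 4.057 = 0.8436 mol/L

0.8436 mol/L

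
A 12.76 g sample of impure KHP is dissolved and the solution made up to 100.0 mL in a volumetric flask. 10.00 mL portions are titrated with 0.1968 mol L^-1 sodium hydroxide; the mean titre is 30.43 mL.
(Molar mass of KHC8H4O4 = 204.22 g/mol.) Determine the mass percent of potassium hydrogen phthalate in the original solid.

95.85 %

KHC8H4O4 + NaOH → KNaC8H4O4 + H2O
n(NaOH) per titration = 0.03043 × 0.1968 = 5.989 × 10^-3 mol
n(KHC8H4O4) in each aliquot = 5.989 × 10^-3 mol (1:1 ratio)
n(KHC8H4O4) in the whole flask = 5.989 × 10^-3 × 100.0/10.00 = 0.05989 mol
mass of KHC8H4O4 = 0.05989 × 204.22 = 12.23 g
% KHC8H4O4 = 12.23 / 12.76 × 100 = 95.85 %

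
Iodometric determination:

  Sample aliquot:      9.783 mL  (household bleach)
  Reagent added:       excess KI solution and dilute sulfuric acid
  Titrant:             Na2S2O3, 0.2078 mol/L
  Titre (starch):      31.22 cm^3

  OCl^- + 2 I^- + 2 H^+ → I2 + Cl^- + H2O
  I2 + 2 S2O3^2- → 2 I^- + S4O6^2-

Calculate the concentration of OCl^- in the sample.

0.3316 mol/L

n(S2O3^2-) = 0.03122 × 0.2078 = 6.488 × 10^-3 mol
n(I2) = n(S2O3^2-)/2 = 3.244 × 10^-3 mol
n(OCl^-) in the aliquot = 3.244 × 10^-3 mol (1:1 ratio)
[OCl^-] = 3.244 × 10^-3 / 0.009783 = 0.3316 mol/L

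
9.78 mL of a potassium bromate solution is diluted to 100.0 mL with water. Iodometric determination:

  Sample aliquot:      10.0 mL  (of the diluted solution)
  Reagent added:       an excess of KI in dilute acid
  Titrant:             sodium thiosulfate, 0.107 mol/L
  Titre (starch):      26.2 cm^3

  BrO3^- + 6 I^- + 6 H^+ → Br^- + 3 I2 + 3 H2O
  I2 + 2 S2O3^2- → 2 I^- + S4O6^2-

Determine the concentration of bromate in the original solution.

n(S2O3^2-) = 0.0262 × 0.107 = 2.80 × 10^-3 mol
n(I2) = n(S2O3^2-)/2 = 1.40 × 10^-3 mol
From the 1:3 ratio, n(BrO3^-) in the aliquot = 1/3 × 1.40 × 10^-3 = 4.67 × 10^-4 mol
[BrO3^-]_dilute = 4.67 × 10^-4 / 0.0100 = 0.0467 mol/L
[BrO3^-]_original = 0.0467 × 100.0/9.78 = 0.478 mol/L

0.478 mol/L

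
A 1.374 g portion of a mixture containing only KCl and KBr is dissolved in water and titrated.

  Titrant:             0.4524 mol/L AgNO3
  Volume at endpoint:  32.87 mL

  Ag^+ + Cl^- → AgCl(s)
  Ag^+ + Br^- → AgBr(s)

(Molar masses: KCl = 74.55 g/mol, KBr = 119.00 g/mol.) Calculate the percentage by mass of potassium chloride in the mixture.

n(AgNO3) = 0.03287 × 0.4524 = 0.01487 mol
Let x = n(KCl), y = n(KBr).
Titrant: 1x + 1y = 0.01487;  mass: 74.55x + 119.00y = 1.374
Solving, x = 8.899 × 10^-3 mol, y = 5.971 × 10^-3 mol
mass of KCl = 8.899 × 10^-3 × 74.55 = 0.6634 g
% KCl = 0.6634 / 1.374 × 100 = 48.29 %

48.29 %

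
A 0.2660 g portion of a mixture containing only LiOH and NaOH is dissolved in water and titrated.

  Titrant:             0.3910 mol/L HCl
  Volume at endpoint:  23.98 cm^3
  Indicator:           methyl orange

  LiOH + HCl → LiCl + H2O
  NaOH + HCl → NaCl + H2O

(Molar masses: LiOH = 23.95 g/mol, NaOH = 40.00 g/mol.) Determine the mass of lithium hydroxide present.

n(HCl) = 0.02398 × 0.3910 = 9.376 × 10^-3 mol
Let x = n(LiOH), y = n(NaOH).
Titrant: 1x + 1y = 9.376 × 10^-3;  mass: 23.95x + 40.00y = 0.2660
Solving, x = 6.794 × 10^-3 mol, y = 2.582 × 10^-3 mol
mass of LiOH = 6.794 × 10^-3 × 23.95 = 0.1627 g

0.1627 g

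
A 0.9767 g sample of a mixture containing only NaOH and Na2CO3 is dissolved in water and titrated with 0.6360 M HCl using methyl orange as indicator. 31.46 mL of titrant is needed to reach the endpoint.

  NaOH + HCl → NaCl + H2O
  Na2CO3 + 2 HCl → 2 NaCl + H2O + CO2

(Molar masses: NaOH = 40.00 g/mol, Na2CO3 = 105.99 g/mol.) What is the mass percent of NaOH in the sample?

n(HCl) = 0.03146 × 0.6360 = 0.02001 mol
Let x = n(NaOH), y = n(Na2CO3).
Titrant: 1x + 2y = 0.02001;  mass: 40.00x + 105.99y = 0.9767
Solving, x = 6.437 × 10^-3 mol, y = 6.786 × 10^-3 mol
mass of NaOH = 6.437 × 10^-3 × 40.00 = 0.2575 g
% NaOH = 0.2575 / 0.9767 × 100 = 26.36 %

26.36 %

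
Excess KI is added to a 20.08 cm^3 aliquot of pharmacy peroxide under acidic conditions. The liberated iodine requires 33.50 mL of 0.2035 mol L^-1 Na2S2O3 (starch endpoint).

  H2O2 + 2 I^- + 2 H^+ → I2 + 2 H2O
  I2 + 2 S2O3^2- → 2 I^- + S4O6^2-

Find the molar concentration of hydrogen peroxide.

n(S2O3^2-) = 0.03350 × 0.2035 = 6.817 × 10^-3 mol
n(I2) = n(S2O3^2-)/2 = 3.409 × 10^-3 mol
n(H2O2) in the aliquot = 3.409 × 10^-3 mol (1:1 ratio)
[H2O2] = 3.409 × 10^-3 / 0.02008 = 0.1698 mol/L

0.1698 mol/L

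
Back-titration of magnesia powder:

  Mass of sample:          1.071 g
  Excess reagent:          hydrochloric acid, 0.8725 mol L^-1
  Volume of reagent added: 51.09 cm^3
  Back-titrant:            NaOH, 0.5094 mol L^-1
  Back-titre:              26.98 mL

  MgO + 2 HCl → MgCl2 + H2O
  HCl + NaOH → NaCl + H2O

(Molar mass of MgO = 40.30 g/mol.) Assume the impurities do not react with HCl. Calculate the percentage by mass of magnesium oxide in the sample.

n(HCl) added = 0.05109 × 0.8725 = 0.04458 mol
n(NaOH) used in back-titration = 0.02698 × 0.5094 = 0.01374 mol
n(HCl) left over = 0.01374 mol (1:1 ratio)
n(HCl) consumed by analyte = 0.04458 − 0.01374 = 0.03083 mol
From the 1:2 ratio, n(MgO) = 1/2 × 0.03083 = 0.01542 mol
mass of MgO = 0.01542 × 40.30 = 0.6213 g
% MgO = 0.6213 / 1.071 × 100 = 58.01 %

58.01 %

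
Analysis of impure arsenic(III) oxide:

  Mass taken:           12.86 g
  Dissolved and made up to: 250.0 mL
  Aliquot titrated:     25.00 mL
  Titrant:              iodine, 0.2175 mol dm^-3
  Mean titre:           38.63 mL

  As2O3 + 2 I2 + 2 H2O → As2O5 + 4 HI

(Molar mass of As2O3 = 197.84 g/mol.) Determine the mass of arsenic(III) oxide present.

8.311 g

n(I2) per titration = 0.03863 × 0.2175 = 8.402 × 10^-3 mol
From the 1:2 ratio, n(As2O3) in each aliquot = 1/2 × 8.402 × 10^-3 = 4.201 × 10^-3 mol
n(As2O3) in the whole flask = 4.201 × 10^-3 × 250.0/25.00 = 0.04201 mol
mass of As2O3 = 0.04201 × 197.84 = 8.311 g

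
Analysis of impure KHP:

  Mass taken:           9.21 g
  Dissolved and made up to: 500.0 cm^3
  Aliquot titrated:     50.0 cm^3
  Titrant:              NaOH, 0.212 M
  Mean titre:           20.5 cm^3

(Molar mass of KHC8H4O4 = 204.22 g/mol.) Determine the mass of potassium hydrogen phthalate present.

8.88 g

KHC8H4O4 + NaOH → KNaC8H4O4 + H2O
n(NaOH) per titration = 0.0205 × 0.212 = 4.35 × 10^-3 mol
n(KHC8H4O4) in each aliquot = 4.35 × 10^-3 mol (1:1 ratio)
n(KHC8H4O4) in the whole flask = 4.35 × 10^-3 × 500.0/50.0 = 0.0435 mol
mass of KHC8H4O4 = 0.0435 × 204.22 = 8.88 g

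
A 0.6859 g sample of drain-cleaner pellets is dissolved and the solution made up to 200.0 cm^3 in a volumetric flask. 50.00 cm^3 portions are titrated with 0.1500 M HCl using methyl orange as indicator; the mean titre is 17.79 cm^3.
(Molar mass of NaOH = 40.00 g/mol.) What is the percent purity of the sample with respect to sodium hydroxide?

NaOH + HCl → NaCl + H2O
n(HCl) per titration = 0.01779 × 0.1500 = 2.668 × 10^-3 mol
n(NaOH) in each aliquot = 2.668 × 10^-3 mol (1:1 ratio)
n(NaOH) in the whole flask = 2.668 × 10^-3 × 200.0/50.00 = 0.01067 mol
mass of NaOH = 0.01067 × 40.00 = 0.4270 g
% NaOH = 0.4270 / 0.6859 × 100 = 62.25 %

62.25 %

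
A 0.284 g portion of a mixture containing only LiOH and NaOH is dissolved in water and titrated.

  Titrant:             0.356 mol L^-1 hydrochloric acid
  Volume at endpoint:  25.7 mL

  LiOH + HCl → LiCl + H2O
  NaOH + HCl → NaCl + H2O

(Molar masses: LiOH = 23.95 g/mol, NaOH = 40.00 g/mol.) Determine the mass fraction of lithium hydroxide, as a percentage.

43.1 %

n(HCl) = 0.0257 × 0.356 = 9.15 × 10^-3 mol
Let x = n(LiOH), y = n(NaOH).
Titrant: 1x + 1y = 9.15 × 10^-3;  mass: 23.95x + 40.00y = 0.284
Solving, x = 5.11 × 10^-3 mol, y = 4.04 × 10^-3 mol
mass of LiOH = 5.11 × 10^-3 × 23.95 = 0.122 g
% LiOH = 0.122 / 0.284 × 100 = 43.1 %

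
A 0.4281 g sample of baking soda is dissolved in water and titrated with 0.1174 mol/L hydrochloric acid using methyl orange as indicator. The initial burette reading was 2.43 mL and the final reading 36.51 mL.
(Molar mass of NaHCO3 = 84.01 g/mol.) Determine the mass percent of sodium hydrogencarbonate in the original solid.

NaHCO3 + HCl → NaCl + H2O + CO2
n(HCl) = 0.03408 L × 0.1174 mol/L = 4.001 × 10^-3 mol
n(NaHCO3) = 4.001 × 10^-3 mol (1:1 ratio)
mass of NaHCO3 = 4.001 × 10^-3 × 84.01 g/mol = 0.3361 g
% NaHCO3 = 0.3361 / 0.4281 × 100 = 78.52 %

78.52 %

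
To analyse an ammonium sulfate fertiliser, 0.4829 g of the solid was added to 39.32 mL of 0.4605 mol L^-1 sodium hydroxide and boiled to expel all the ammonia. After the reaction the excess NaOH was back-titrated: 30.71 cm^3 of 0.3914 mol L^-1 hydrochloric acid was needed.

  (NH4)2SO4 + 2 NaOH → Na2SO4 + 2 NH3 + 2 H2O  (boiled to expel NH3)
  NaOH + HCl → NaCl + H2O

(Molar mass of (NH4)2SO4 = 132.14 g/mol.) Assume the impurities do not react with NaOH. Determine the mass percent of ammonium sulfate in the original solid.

83.28 %

n(NaOH) added = 0.03932 × 0.4605 = 0.01811 mol
n(HCl) used in back-titration = 0.03071 × 0.3914 = 0.01202 mol
n(NaOH) left over = 0.01202 mol (1:1 ratio)
n(NaOH) consumed by analyte = 0.01811 − 0.01202 = 6.087 × 10^-3 mol
From the 1:2 ratio, n((NH4)2SO4) = 1/2 × 6.087 × 10^-3 = 3.043 × 10^-3 mol
mass of (NH4)2SO4 = 3.043 × 10^-3 × 132.14 = 0.4022 g
% (NH4)2SO4 = 0.4022 / 0.4829 × 100 = 83.28 %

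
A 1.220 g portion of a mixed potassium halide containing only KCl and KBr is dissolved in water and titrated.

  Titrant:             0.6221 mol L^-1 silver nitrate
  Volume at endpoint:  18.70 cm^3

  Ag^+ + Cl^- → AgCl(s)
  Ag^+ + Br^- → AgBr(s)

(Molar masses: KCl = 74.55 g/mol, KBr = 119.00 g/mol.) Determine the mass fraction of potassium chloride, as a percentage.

22.59 %

n(AgNO3) = 0.01870 × 0.6221 = 0.01163 mol
Let x = n(KCl), y = n(KBr).
Titrant: 1x + 1y = 0.01163;  mass: 74.55x + 119.00y = 1.220
Solving, x = 3.698 × 10^-3 mol, y = 7.936 × 10^-3 mol
mass of KCl = 3.698 × 10^-3 × 74.55 = 0.2757 g
% KCl = 0.2757 / 1.220 × 100 = 22.59 %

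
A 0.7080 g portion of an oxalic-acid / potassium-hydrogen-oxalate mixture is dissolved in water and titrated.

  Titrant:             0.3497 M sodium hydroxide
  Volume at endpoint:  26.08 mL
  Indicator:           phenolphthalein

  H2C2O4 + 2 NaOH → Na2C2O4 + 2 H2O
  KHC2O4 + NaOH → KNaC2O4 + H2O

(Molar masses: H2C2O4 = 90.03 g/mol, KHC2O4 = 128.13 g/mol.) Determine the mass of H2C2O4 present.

0.2494 g

n(NaOH) = 0.02608 × 0.3497 = 9.120 × 10^-3 mol
Let x = n(H2C2O4), y = n(KHC2O4).
Titrant: 2x + 1y = 9.120 × 10^-3;  mass: 90.03x + 128.13y = 0.7080
Solving, x = 2.771 × 10^-3 mol, y = 3.579 × 10^-3 mol
mass of H2C2O4 = 2.771 × 10^-3 × 90.03 = 0.2494 g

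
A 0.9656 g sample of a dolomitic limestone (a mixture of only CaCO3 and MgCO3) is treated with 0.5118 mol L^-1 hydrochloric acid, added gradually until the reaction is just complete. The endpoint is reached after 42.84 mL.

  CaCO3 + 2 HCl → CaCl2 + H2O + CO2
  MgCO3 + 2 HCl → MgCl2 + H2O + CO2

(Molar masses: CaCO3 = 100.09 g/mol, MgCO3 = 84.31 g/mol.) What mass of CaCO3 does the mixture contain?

0.2621 g

n(HCl) = 0.04284 × 0.5118 = 0.02193 mol
Let x = n(CaCO3), y = n(MgCO3).
Titrant: 2x + 2y = 0.02193;  mass: 100.09x + 84.31y = 0.9656
Solving, x = 2.619 × 10^-3 mol, y = 8.344 × 10^-3 mol
mass of CaCO3 = 2.619 × 10^-3 × 100.09 = 0.2621 g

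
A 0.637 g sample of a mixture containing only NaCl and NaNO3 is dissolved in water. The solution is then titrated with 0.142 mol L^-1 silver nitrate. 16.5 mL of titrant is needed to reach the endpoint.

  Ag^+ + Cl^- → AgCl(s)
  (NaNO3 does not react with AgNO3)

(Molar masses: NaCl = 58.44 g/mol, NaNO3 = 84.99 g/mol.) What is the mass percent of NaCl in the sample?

21.5 %

n(AgNO3) = 0.0165 × 0.142 = 2.34 × 10^-3 mol
Let x = n(NaCl), y = n(NaNO3).
Titrant: 1x = 2.34 × 10^-3;  mass: 58.44x + 84.99y = 0.637
Solving, x = 2.34 × 10^-3 mol, y = 5.88 × 10^-3 mol
mass of NaCl = 2.34 × 10^-3 × 58.44 = 0.137 g
% NaCl = 0.137 / 0.637 × 100 = 21.5 %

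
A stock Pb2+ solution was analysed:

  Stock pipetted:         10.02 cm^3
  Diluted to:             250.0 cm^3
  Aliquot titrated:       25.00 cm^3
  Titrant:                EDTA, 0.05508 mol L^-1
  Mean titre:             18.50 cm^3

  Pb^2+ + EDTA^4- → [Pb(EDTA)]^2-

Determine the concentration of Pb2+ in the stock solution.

1.017 mol/L

n(EDTA) = 0.01850 × 0.05508 = 1.019 × 10^-3 mol
n(Pb2+) in the aliquot = 1.019 × 10^-3 mol (1:1 ratio)
[Pb2+]_dilute = 1.019 × 10^-3 / 0.02500 = 0.04076 mol/L
Dilution factor = 250.0 / 10.02 = 24.95
[Pb2+]_stock = 0.04076 × 24.95 = 1.017 mol/L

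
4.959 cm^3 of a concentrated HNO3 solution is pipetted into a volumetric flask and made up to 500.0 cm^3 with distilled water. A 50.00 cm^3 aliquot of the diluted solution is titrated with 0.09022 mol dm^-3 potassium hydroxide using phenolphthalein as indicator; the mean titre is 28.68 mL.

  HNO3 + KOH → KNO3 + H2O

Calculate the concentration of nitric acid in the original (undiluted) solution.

5.218 mol/L

n(KOH) = 0.02868 × 0.09022 = 2.588 × 10^-3 mol
n(HNO3) in the aliquot = 2.588 × 10^-3 mol (1:1 ratio)
[HNO3]_dilute = 2.588 × 10^-3 / 0.05000 = 0.05175 mol/L
Dilution factor = 500.0 / 4.959 = 100.8
[HNO3]_stock = 0.05175 × 100.8 = 5.218 mol/L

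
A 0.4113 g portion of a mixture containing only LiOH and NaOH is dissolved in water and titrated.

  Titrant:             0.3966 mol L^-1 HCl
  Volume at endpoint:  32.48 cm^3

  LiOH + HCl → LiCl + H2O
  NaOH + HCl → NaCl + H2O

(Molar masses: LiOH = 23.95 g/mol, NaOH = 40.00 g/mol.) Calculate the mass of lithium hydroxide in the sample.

n(HCl) = 0.03248 × 0.3966 = 0.01288 mol
Let x = n(LiOH), y = n(NaOH).
Titrant: 1x + 1y = 0.01288;  mass: 23.95x + 40.00y = 0.4113
Solving, x = 6.477 × 10^-3 mol, y = 6.404 × 10^-3 mol
mass of LiOH = 6.477 × 10^-3 × 23.95 = 0.1551 g

0.1551 g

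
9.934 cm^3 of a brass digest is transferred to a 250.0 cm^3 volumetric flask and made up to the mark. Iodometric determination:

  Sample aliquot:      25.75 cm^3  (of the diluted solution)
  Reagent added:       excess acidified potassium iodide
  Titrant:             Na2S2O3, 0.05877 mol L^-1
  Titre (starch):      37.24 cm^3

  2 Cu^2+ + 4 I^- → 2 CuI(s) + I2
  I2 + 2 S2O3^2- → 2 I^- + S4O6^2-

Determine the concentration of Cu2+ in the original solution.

2.139 mol/L

n(S2O3^2-) = 0.03724 × 0.05877 = 2.189 × 10^-3 mol
n(I2) = n(S2O3^2-)/2 = 1.094 × 10^-3 mol
From the 2:1 ratio, n(Cu2+) in the aliquot = 2/1 × 1.094 × 10^-3 = 2.189 × 10^-3 mol
[Cu2+]_dilute = 2.189 × 10^-3 / 0.02575 = 0.08499 mol/L
[Cu2+]_original = 0.08499 × 250.0/9.934 = 2.139 mol/L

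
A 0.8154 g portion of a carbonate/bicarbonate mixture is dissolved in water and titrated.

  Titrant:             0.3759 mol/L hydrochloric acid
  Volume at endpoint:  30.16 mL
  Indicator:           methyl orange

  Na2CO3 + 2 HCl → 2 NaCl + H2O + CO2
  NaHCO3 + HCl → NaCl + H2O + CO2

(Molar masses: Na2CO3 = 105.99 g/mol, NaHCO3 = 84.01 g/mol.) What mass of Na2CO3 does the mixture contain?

n(HCl) = 0.03016 × 0.3759 = 0.01134 mol
Let x = n(Na2CO3), y = n(NaHCO3).
Titrant: 2x + 1y = 0.01134;  mass: 105.99x + 84.01y = 0.8154
Solving, x = 2.209 × 10^-3 mol, y = 6.919 × 10^-3 mol
mass of Na2CO3 = 2.209 × 10^-3 × 105.99 = 0.2341 g

0.2341 g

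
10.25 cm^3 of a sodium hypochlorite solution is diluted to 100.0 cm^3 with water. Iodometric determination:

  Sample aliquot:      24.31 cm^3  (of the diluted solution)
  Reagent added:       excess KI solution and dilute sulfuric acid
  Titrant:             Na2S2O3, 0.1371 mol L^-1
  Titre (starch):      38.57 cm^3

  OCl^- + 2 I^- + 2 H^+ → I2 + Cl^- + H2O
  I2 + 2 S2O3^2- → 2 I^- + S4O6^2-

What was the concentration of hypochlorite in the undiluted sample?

1.061 mol/L

n(S2O3^2-) = 0.03857 × 0.1371 = 5.288 × 10^-3 mol
n(I2) = n(S2O3^2-)/2 = 2.644 × 10^-3 mol
n(OCl^-) in the aliquot = 2.644 × 10^-3 mol (1:1 ratio)
[OCl^-]_dilute = 2.644 × 10^-3 / 0.02431 = 0.1088 mol/L
[OCl^-]_original = 0.1088 × 100.0/10.25 = 1.061 mol/L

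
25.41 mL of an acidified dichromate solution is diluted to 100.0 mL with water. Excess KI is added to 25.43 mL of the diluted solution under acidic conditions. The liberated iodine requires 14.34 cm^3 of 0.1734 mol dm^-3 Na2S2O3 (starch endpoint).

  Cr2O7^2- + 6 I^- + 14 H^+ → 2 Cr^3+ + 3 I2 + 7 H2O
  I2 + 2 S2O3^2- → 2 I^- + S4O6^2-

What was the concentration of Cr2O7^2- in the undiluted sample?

0.06414 mol/L

n(S2O3^2-) = 0.01434 × 0.1734 = 2.487 × 10^-3 mol
n(I2) = n(S2O3^2-)/2 = 1.243 × 10^-3 mol
From the 1:3 ratio, n(Cr2O7^2-) in the aliquot = 1/3 × 1.243 × 10^-3 = 4.144 × 10^-4 mol
[Cr2O7^2-]_dilute = 4.144 × 10^-4 / 0.02543 = 0.01630 mol/L
[Cr2O7^2-]_original = 0.01630 × 100.0/25.41 = 0.06414 mol/L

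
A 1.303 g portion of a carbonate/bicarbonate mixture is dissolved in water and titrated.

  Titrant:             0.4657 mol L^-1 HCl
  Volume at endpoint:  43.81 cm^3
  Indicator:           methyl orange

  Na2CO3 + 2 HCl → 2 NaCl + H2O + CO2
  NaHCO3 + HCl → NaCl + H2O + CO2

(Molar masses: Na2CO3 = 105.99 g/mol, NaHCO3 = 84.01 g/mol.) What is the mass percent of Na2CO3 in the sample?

n(HCl) = 0.04381 × 0.4657 = 0.02040 mol
Let x = n(Na2CO3), y = n(NaHCO3).
Titrant: 2x + 1y = 0.02040;  mass: 105.99x + 84.01y = 1.303
Solving, x = 6.626 × 10^-3 mol, y = 7.151 × 10^-3 mol
mass of Na2CO3 = 6.626 × 10^-3 × 105.99 = 0.7023 g
% Na2CO3 = 0.7023 / 1.303 × 100 = 53.90 %

53.90 %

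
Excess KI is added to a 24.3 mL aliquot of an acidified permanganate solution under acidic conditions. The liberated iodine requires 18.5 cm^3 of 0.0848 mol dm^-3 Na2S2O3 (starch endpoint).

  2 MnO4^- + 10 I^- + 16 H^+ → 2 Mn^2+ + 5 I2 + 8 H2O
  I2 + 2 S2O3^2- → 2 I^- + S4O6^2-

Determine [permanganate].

n(S2O3^2-) = 0.0185 × 0.0848 = 1.57 × 10^-3 mol
n(I2) = n(S2O3^2-)/2 = 7.84 × 10^-4 mol
From the 2:5 ratio, n(MnO4^-) in the aliquot = 2/5 × 7.84 × 10^-4 = 3.14 × 10^-4 mol
[MnO4^-] = 3.14 × 10^-4 / 0.0243 = 0.0129 mol/L

0.0129 mol/L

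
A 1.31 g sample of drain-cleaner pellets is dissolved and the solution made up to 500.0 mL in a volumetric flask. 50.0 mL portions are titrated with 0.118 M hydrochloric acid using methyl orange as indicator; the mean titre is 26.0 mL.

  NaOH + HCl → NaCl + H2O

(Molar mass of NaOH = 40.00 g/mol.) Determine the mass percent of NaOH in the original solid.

n(HCl) per titration = 0.0260 × 0.118 = 3.07 × 10^-3 mol
n(NaOH) in each aliquot = 3.07 × 10^-3 mol (1:1 ratio)
n(NaOH) in the whole flask = 3.07 × 10^-3 × 500.0/50.0 = 0.0307 mol
mass of NaOH = 0.0307 × 40.00 = 1.23 g
% NaOH = 1.23 / 1.31 × 100 = 93.7 %

93.7 %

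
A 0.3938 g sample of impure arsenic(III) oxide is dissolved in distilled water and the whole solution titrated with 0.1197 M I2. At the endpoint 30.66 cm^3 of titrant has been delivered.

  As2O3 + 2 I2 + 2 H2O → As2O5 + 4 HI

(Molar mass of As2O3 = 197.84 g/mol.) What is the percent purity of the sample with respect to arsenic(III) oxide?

n(I2) = 0.03066 L × 0.1197 mol/L = 3.670 × 10^-3 mol
From the 1:2 ratio, n(As2O3) = 1/2 × 3.670 × 10^-3 = 1.835 × 10^-3 mol
mass of As2O3 = 1.835 × 10^-3 × 197.84 g/mol = 0.3630 g
% As2O3 = 0.3630 / 0.3938 × 100 = 92.19 %

92.19 %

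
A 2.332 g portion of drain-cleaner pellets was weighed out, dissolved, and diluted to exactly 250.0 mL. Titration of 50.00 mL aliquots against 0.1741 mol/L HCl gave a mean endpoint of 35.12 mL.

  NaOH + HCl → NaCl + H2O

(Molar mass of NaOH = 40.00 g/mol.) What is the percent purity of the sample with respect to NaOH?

52.44 %

n(HCl) per titration = 0.03512 × 0.1741 = 6.114 × 10^-3 mol
n(NaOH) in each aliquot = 6.114 × 10^-3 mol (1:1 ratio)
n(NaOH) in the whole flask = 6.114 × 10^-3 × 250.0/50.00 = 0.03057 mol
mass of NaOH = 0.03057 × 40.00 = 1.223 g
% NaOH = 1.223 / 2.332 × 100 = 52.44 %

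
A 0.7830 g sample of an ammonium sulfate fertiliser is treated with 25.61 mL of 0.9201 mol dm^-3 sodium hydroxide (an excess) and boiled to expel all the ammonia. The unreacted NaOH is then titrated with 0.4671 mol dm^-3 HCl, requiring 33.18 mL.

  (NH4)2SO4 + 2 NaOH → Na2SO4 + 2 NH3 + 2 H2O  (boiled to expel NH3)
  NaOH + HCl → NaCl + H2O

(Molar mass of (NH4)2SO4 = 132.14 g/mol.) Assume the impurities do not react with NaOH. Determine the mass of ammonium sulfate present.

n(NaOH) added = 0.02561 × 0.9201 = 0.02356 mol
n(HCl) used in back-titration = 0.03318 × 0.4671 = 0.01550 mol
n(NaOH) left over = 0.01550 mol (1:1 ratio)
n(NaOH) consumed by analyte = 0.02356 − 0.01550 = 8.065 × 10^-3 mol
From the 1:2 ratio, n((NH4)2SO4) = 1/2 × 8.065 × 10^-3 = 4.033 × 10^-3 mol
mass of (NH4)2SO4 = 4.033 × 10^-3 × 132.14 = 0.5329 g

0.5329 g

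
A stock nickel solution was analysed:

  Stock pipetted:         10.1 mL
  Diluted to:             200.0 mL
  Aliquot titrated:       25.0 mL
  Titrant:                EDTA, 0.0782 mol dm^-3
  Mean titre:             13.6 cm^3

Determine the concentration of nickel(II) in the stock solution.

Ni^2+ + EDTA^4- → [Ni(EDTA)]^2-
n(EDTA) = 0.0136 × 0.0782 = 1.06 × 10^-3 mol
n(Ni2+) in the aliquot = 1.06 × 10^-3 mol (1:1 ratio)
[Ni2+]_dilute = 1.06 × 10^-3 / 0.0250 = 0.0425 mol/L
Dilution factor = 200.0 / 10.1 = 19.80
[Ni2+]_stock = 0.0425 × 19.80 = 0.842 mol/L

0.842 mol/L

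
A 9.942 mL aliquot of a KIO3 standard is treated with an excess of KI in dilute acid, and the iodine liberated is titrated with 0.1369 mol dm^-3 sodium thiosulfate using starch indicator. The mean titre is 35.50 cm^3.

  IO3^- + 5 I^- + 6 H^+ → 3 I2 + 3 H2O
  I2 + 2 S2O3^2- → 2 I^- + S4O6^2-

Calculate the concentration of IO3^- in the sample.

n(S2O3^2-) = 0.03550 × 0.1369 = 4.860 × 10^-3 mol
n(I2) = n(S2O3^2-)/2 = 2.430 × 10^-3 mol
From the 1:3 ratio, n(IO3^-) in the aliquot = 1/3 × 2.430 × 10^-3 = 8.100 × 10^-4 mol
[IO3^-] = 8.100 × 10^-4 / 0.009942 = 0.08147 mol/L

0.08147 mol/L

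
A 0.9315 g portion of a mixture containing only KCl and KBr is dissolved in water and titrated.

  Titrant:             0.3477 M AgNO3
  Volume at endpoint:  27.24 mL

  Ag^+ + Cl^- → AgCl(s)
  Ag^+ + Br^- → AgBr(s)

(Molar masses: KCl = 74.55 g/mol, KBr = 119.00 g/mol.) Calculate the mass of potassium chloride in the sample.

n(AgNO3) = 0.02724 × 0.3477 = 9.471 × 10^-3 mol
Let x = n(KCl), y = n(KBr).
Titrant: 1x + 1y = 9.471 × 10^-3;  mass: 74.55x + 119.00y = 0.9315
Solving, x = 4.400 × 10^-3 mol, y = 5.071 × 10^-3 mol
mass of KCl = 4.400 × 10^-3 × 74.55 = 0.3280 g

0.3280 g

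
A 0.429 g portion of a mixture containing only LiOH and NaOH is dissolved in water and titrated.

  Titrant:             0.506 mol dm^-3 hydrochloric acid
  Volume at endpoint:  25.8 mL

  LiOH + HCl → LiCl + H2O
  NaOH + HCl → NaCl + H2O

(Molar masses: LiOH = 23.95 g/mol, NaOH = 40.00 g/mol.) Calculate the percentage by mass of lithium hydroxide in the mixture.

n(HCl) = 0.0258 × 0.506 = 0.0131 mol
Let x = n(LiOH), y = n(NaOH).
Titrant: 1x + 1y = 0.0131;  mass: 23.95x + 40.00y = 0.429
Solving, x = 5.81 × 10^-3 mol, y = 7.25 × 10^-3 mol
mass of LiOH = 5.81 × 10^-3 × 23.95 = 0.139 g
% LiOH = 0.139 / 0.429 × 100 = 32.4 %

32.4 %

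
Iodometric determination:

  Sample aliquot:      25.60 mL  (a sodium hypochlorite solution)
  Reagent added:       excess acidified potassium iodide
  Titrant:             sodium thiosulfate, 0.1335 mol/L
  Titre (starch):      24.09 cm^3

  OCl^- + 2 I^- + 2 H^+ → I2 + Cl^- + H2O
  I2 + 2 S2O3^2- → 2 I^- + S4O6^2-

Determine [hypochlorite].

n(S2O3^2-) = 0.02409 × 0.1335 = 3.216 × 10^-3 mol
n(I2) = n(S2O3^2-)/2 = 1.608 × 10^-3 mol
n(OCl^-) in the aliquot = 1.608 × 10^-3 mol (1:1 ratio)
[OCl^-] = 1.608 × 10^-3 / 0.02560 = 0.06281 mol/L

0.06281 mol/L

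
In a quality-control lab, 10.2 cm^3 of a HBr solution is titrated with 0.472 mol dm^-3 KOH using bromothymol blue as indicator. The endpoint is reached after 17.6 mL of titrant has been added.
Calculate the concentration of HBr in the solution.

HBr + KOH → KBr + H2O
n(KOH) = 0.0176 L × 0.472 mol/L = 8.31 × 10^-3 mol
n(HBr) = 8.31 × 10^-3 mol (1:1 mole ratio)
[HBr] = 8.31 × 10^-3 mol / 0.0102 L = 0.814 mol/L

0.814 mol/L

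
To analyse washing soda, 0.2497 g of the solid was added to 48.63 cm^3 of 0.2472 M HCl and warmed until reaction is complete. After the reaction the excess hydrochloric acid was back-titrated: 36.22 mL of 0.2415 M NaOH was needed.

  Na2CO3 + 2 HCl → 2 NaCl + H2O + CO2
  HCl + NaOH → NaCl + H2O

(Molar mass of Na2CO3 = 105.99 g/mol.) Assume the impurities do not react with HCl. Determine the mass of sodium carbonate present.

0.1735 g

n(HCl) added = 0.04863 × 0.2472 = 0.01202 mol
n(NaOH) used in back-titration = 0.03622 × 0.2415 = 8.747 × 10^-3 mol
n(HCl) left over = 8.747 × 10^-3 mol (1:1 ratio)
n(HCl) consumed by analyte = 0.01202 − 8.747 × 10^-3 = 3.274 × 10^-3 mol
From the 1:2 ratio, n(Na2CO3) = 1/2 × 3.274 × 10^-3 = 1.637 × 10^-3 mol
mass of Na2CO3 = 1.637 × 10^-3 × 105.99 = 0.1735 g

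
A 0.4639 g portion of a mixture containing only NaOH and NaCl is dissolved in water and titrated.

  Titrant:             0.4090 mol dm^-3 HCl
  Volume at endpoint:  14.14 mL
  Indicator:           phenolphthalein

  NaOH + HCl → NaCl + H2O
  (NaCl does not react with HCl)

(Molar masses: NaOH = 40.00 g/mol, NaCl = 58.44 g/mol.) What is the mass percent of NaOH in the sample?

n(HCl) = 0.01414 × 0.4090 = 5.783 × 10^-3 mol
Let x = n(NaOH), y = n(NaCl).
Titrant: 1x = 5.783 × 10^-3;  mass: 40.00x + 58.44y = 0.4639
Solving, x = 5.783 × 10^-3 mol, y = 3.980 × 10^-3 mol
mass of NaOH = 5.783 × 10^-3 × 40.00 = 0.2313 g
% NaOH = 0.2313 / 0.4639 × 100 = 49.87 %

49.87 %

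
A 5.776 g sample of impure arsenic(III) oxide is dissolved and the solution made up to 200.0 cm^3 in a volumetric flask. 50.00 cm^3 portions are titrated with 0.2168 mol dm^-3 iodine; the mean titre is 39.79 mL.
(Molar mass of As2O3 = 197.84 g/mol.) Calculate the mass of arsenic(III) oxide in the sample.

As2O3 + 2 I2 + 2 H2O → As2O5 + 4 HI
n(I2) per titration = 0.03979 × 0.2168 = 8.626 × 10^-3 mol
From the 1:2 ratio, n(As2O3) in each aliquot = 1/2 × 8.626 × 10^-3 = 4.313 × 10^-3 mol
n(As2O3) in the whole flask = 4.313 × 10^-3 × 200.0/50.00 = 0.01725 mol
mass of As2O3 = 0.01725 × 197.84 = 3.413 g

3.413 g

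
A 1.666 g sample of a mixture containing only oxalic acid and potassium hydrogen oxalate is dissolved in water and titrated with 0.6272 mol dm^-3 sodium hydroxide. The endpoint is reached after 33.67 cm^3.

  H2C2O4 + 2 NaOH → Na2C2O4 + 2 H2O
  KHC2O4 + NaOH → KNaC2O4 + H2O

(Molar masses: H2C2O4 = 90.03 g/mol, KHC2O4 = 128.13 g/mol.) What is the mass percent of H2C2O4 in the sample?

n(NaOH) = 0.03367 × 0.6272 = 0.02112 mol
Let x = n(H2C2O4), y = n(KHC2O4).
Titrant: 2x + 1y = 0.02112;  mass: 90.03x + 128.13y = 1.666
Solving, x = 6.255 × 10^-3 mol, y = 8.607 × 10^-3 mol
mass of H2C2O4 = 6.255 × 10^-3 × 90.03 = 0.5632 g
% H2C2O4 = 0.5632 / 1.666 × 100 = 33.80 %

33.80 %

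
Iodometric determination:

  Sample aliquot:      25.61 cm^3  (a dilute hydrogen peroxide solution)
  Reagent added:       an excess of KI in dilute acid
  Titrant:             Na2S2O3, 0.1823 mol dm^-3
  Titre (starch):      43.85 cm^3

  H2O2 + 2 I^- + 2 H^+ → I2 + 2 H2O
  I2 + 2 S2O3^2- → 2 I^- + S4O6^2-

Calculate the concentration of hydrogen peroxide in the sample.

0.1561 mol/L

n(S2O3^2-) = 0.04385 × 0.1823 = 7.994 × 10^-3 mol
n(I2) = n(S2O3^2-)/2 = 3.997 × 10^-3 mol
n(H2O2) in the aliquot = 3.997 × 10^-3 mol (1:1 ratio)
[H2O2] = 3.997 × 10^-3 / 0.02561 = 0.1561 mol/L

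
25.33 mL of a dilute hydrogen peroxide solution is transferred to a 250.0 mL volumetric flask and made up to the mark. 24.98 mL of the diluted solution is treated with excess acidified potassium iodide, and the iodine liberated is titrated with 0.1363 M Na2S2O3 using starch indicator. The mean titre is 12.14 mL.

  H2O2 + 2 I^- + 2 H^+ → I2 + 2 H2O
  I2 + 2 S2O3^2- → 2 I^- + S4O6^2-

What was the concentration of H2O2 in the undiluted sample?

n(S2O3^2-) = 0.01214 × 0.1363 = 1.655 × 10^-3 mol
n(I2) = n(S2O3^2-)/2 = 8.273 × 10^-4 mol
n(H2O2) in the aliquot = 8.273 × 10^-4 mol (1:1 ratio)
[H2O2]_dilute = 8.273 × 10^-4 / 0.02498 = 0.03312 mol/L
[H2O2]_original = 0.03312 × 250.0/25.33 = 0.3269 mol/L

0.3269 M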